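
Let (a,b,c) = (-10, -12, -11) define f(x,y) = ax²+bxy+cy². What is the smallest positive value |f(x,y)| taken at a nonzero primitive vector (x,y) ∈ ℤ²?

translate: b→-8 (≡12 mod 20), so (10,12,11)→(10,-8,9)
flip: (10,-8,9)→(9,8,10)
reduced (well bottom): (9,8,10) with a≤c, −a<b≤a
well minimum |f| = |-9| = 9 (negative-definite)

9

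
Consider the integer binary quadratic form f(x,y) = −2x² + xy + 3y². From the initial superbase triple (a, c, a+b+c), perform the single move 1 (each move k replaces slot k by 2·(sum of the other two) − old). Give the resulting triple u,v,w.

start (-2,3,2) = (f(1,0),f(0,1),f(1,1))
replace slot 1: 2·(3+2) − (-2) = 12 → (12,3,2)

12,3,2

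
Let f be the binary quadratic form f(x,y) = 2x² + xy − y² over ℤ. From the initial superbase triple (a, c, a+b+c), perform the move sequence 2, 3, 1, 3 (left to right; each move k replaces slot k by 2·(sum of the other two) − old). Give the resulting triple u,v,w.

start (2,-1,2) = (f(1,0),f(0,1),f(1,1))
replace slot 2: 2·(2+2) − (-1) = 9 → (2,9,2)
replace slot 3: 2·(2+9) − 2 = 20 → (2,9,20)
replace slot 1: 2·(9+20) − 2 = 56 → (56,9,20)
replace slot 3: 2·(56+9) − 20 = 110 → (56,9,110)

56,9,110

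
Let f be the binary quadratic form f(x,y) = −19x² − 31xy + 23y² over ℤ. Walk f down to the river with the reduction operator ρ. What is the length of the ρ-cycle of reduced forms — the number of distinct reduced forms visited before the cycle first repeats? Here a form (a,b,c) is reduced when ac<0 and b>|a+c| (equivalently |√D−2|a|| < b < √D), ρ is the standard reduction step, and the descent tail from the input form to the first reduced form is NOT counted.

D = 2709, ⌊√D⌋ = 52
descent: ρ → (23,31,-19)  [lands on river]
river: ρ → (-19,45,9)
river: ρ → (9,45,-19)
river: ρ → (-19,31,23)
river: ρ → (23,15,-27)
river: ρ → (-27,39,11)
river: ρ → (11,49,-7)
river: ρ → (-7,49,11)
river: ρ → (11,39,-27)
river: ρ → (-27,15,23)
ρ-cycle length = 10 (tail of 1 descent step not counted)

10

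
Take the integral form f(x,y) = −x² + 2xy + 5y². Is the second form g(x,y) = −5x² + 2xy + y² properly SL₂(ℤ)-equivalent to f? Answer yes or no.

D₁ = 24, D₂ = 24
river cycle of f (length 2): (-1, 4, 2), (2, 4, -1)
river cycle of g (length 2): (1, 4, -2), (-2, 4, 1)
cycles differ ⇒ inequivalent

no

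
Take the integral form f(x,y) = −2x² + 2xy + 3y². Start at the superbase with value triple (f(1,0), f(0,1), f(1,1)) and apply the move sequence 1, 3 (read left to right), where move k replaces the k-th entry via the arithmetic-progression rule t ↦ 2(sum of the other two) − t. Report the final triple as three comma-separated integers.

start (-2,3,3) = (f(1,0),f(0,1),f(1,1))
replace slot 1: 2·(3+3) − (-2) = 14 → (14,3,3)
replace slot 3: 2·(14+3) − 3 = 31 → (14,3,31)

14,3,31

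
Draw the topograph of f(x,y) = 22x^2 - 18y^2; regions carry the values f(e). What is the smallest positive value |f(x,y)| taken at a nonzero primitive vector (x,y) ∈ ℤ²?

descent: ρ → (-18,36,4)  [lands on river]
river: ρ → (4,36,-18)
closes: descent 1, river 2
min |a| on river = 4

4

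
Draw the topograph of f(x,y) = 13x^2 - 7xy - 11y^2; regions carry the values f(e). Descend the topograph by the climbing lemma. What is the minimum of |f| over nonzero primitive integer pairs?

descent: ρ → (-11,7,13)  [lands on river]
river: ρ → (13,19,-5)
river: ρ → (-5,21,9)
river: ρ → (9,15,-11)
closes: descent 1, river 4
min |a| on river = 5

5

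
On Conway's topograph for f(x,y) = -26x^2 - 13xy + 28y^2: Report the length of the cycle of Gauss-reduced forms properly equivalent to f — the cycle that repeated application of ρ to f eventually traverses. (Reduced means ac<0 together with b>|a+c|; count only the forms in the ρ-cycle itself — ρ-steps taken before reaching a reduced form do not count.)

D = 3081, ⌊√D⌋ = 55
descent: ρ → (28,13,-26)  [lands on river]
river: ρ → (-26,39,15)
river: ρ → (15,51,-8)
river: ρ → (-8,45,33)
river: ρ → (33,21,-20)
river: ρ → (-20,19,34)
river: ρ → (34,49,-5)
river: ρ → (-5,51,24)
river: ρ → (24,45,-11)
river: ρ → (-11,43,28)
ρ-cycle length = 10 (tail of 1 descent step not counted)

10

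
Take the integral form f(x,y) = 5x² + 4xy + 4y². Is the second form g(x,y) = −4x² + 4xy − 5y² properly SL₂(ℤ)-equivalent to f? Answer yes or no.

D₁ = -64, D₂ = -64
f: flip: (5,4,4)→(4,-4,5)
f: translate: b→4 (≡-4 mod 8), so (4,-4,5)→(4,4,5)
f: reduced (well bottom): (4,4,5) with a≤c, −a<b≤a
g is negative-definite; reduce −g:
−g: translate: b→4 (≡-4 mod 8), so (4,-4,5)→(4,4,5)
−g: reduced (well bottom): (4,4,5) with a≤c, −a<b≤a
flip sign back: reduced form of g is (-4,-4,-5)
reduced forms (4, 4, 5) vs (-4, -4, -5) ⇒ inequivalent

no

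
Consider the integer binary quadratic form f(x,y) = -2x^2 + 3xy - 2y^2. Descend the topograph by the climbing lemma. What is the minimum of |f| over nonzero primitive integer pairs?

translate: b→1 (≡-3 mod 4), so (2,-3,2)→(2,1,1)
flip: (2,1,1)→(1,-1,2)
translate: b→1 (≡-1 mod 2), so (1,-1,2)→(1,1,2)
reduced (well bottom): (1,1,2) with a≤c, −a<b≤a
well minimum |f| = |-1| = 1 (negative-definite)

1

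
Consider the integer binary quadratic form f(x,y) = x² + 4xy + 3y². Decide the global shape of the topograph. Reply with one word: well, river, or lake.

D = b²−4ac = 4² − 4·1·3 = 4
D = 2² is a perfect square ⇒ form factors over ℤ ⇒ lakes

lake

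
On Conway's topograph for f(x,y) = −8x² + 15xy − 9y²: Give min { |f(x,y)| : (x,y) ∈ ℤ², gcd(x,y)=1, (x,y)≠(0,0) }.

translate: b→1 (≡-15 mod 16), so (8,-15,9)→(8,1,2)
flip: (8,1,2)→(2,-1,8)
reduced (well bottom): (2,-1,8) with a≤c, −a<b≤a
well minimum |f| = |-2| = 2 (negative-definite)

2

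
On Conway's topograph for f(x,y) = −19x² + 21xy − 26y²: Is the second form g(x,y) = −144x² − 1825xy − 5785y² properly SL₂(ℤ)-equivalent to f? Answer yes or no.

D₁ = -1535, D₂ = -1535
f is negative-definite; reduce −f:
−f: translate: b→17 (≡-21 mod 38), so (19,-21,26)→(19,17,24)
−f: reduced (well bottom): (19,17,24) with a≤c, −a<b≤a
flip sign back: reduced form of f is (-19,-17,-24)
g is negative-definite; reduce −g:
−g: translate: b→97 (≡1825 mod 288), so (144,1825,5785)→(144,97,19)
−g: flip: (144,97,19)→(19,-97,144)
−g: translate: b→17 (≡-97 mod 38), so (19,-97,144)→(19,17,24)
−g: reduced (well bottom): (19,17,24) with a≤c, −a<b≤a
flip sign back: reduced form of g is (-19,-17,-24)
reduced forms (-19, -17, -24) vs (-19, -17, -24) ⇒ equivalent

yes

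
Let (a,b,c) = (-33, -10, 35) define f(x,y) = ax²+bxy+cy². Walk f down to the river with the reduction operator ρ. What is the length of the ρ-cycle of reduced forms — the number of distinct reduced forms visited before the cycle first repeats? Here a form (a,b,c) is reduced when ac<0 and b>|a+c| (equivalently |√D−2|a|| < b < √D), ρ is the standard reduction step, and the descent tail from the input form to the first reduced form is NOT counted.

D = 4720, ⌊√D⌋ = 68
descent: ρ → (35,10,-33)  [lands on river]
river: ρ → (-33,56,12)
river: ρ → (12,64,-13)
river: ρ → (-13,66,7)
river: ρ → (7,60,-40)
river: ρ → (-40,20,27)
river: ρ → (27,34,-33)
river: ρ → (-33,32,28)
river: ρ → (28,24,-37)
river: ρ → (-37,50,15)
river: ρ → (15,40,-52)
river: ρ → (-52,64,3)
river: ρ → (3,68,-8)
river: ρ → (-8,60,35)
ρ-cycle length = 14 (tail of 1 descent step not counted)

14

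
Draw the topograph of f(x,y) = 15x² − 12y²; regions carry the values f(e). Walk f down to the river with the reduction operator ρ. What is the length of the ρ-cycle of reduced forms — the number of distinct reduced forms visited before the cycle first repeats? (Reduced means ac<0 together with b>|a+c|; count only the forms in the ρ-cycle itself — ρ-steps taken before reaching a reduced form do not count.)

D = 720, ⌊√D⌋ = 26
descent: ρ → (-12,24,3)  [lands on river]
river: ρ → (3,24,-12)
ρ-cycle length = 2 (tail of 1 descent step not counted)

2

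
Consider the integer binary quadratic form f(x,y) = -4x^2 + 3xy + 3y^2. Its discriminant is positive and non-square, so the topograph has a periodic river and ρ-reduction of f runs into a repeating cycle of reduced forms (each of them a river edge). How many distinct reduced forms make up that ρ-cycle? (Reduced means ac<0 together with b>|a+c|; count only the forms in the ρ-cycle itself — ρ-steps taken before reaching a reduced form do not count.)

D = 57, ⌊√D⌋ = 7
river: ρ → (3,3,-4)
river: ρ → (-4,5,2)
river: ρ → (2,7,-1)
river: ρ → (-1,7,2)
river: ρ → (2,5,-4)
river: ρ → (-4,3,3)
ρ-cycle length = 6 (tail of 0 descent steps not counted)

6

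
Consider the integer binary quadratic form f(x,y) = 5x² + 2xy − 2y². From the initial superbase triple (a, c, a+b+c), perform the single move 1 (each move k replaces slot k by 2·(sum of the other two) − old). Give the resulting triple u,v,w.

start (5,-2,5) = (f(1,0),f(0,1),f(1,1))
replace slot 1: 2·((-2)+5) − 5 = 1 → (1,-2,5)

1,-2,5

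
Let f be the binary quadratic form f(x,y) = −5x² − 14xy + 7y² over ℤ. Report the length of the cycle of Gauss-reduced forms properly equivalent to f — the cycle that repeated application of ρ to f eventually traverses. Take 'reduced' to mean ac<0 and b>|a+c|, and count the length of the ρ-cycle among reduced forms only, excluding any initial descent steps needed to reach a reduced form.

D = 336, ⌊√D⌋ = 18
descent: ρ → (7,14,-5)  [lands on river]
river: ρ → (-5,16,4)
river: ρ → (4,16,-5)
river: ρ → (-5,14,7)
ρ-cycle length = 4 (tail of 1 descent step not counted)

4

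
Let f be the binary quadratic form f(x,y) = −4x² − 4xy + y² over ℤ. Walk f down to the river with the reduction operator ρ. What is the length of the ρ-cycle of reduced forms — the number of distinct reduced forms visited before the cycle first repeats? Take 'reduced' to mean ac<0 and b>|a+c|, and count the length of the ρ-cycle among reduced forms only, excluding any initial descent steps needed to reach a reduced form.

D = 32, ⌊√D⌋ = 5
descent: ρ → (1,4,-4)  [lands on river]
river: ρ → (-4,4,1)
ρ-cycle length = 2 (tail of 1 descent step not counted)

2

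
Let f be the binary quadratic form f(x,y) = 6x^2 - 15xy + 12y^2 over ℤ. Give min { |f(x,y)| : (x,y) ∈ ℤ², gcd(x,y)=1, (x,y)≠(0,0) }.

translate: b→-3 (≡-15 mod 12), so (6,-15,12)→(6,-3,3)
flip: (6,-3,3)→(3,3,6)
reduced (well bottom): (3,3,6) with a≤c, −a<b≤a
well minimum = a = 3

3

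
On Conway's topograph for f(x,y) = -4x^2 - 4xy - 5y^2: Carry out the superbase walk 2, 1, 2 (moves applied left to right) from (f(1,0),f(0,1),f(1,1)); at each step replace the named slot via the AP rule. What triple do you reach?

start (-4,-5,-13) = (f(1,0),f(0,1),f(1,1))
replace slot 2: 2·((-4)+(-13)) − (-5) = -29 → (-4,-29,-13)
replace slot 1: 2·((-29)+(-13)) − (-4) = -80 → (-80,-29,-13)
replace slot 2: 2·((-80)+(-13)) − (-29) = -157 → (-80,-157,-13)

-80,-157,-13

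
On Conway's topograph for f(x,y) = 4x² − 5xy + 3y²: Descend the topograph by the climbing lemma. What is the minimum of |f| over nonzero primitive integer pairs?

translate: b→3 (≡-5 mod 8), so (4,-5,3)→(4,3,2)
flip: (4,3,2)→(2,-3,4)
translate: b→1 (≡-3 mod 4), so (2,-3,4)→(2,1,3)
reduced (well bottom): (2,1,3) with a≤c, −a<b≤a
well minimum = a = 2

2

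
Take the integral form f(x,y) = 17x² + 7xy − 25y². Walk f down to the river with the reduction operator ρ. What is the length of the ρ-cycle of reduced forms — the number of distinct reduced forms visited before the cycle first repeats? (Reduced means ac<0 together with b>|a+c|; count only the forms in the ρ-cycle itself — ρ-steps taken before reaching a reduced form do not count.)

D = 1749, ⌊√D⌋ = 41
descent: ρ → (-25,-7,17)
descent: ρ → (17,41,-1)  [lands on river]
river: ρ → (-1,41,17)
river: ρ → (17,27,-15)
river: ρ → (-15,33,11)
river: ρ → (11,33,-15)
river: ρ → (-15,27,17)
ρ-cycle length = 6 (tail of 2 descent steps not counted)

6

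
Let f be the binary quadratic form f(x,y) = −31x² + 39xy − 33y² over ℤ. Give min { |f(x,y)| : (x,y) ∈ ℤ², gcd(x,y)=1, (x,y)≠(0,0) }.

translate: b→23 (≡-39 mod 62), so (31,-39,33)→(31,23,25)
flip: (31,23,25)→(25,-23,31)
reduced (well bottom): (25,-23,31) with a≤c, −a<b≤a
well minimum |f| = |-25| = 25 (negative-definite)

25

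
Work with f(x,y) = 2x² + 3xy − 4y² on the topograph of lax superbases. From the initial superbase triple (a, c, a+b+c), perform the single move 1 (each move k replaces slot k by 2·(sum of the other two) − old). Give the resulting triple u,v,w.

start (2,-4,1) = (f(1,0),f(0,1),f(1,1))
replace slot 1: 2·((-4)+1) − 2 = -8 → (-8,-4,1)

-8,-4,1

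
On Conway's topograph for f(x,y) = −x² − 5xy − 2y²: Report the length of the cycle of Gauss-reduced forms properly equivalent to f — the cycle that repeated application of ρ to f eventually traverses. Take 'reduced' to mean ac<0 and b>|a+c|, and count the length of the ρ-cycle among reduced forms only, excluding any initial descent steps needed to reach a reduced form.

D = 17, ⌊√D⌋ = 4
descent: ρ → (-2,1,2)  [lands on river]
river: ρ → (2,3,-1)
river: ρ → (-1,3,2)
river: ρ → (2,1,-2)
river: ρ → (-2,3,1)
river: ρ → (1,3,-2)
ρ-cycle length = 6 (tail of 1 descent step not counted)

6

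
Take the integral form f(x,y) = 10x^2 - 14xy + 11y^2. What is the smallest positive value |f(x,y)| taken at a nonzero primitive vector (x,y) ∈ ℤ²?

translate: b→6 (≡-14 mod 20), so (10,-14,11)→(10,6,7)
flip: (10,6,7)→(7,-6,10)
reduced (well bottom): (7,-6,10) with a≤c, −a<b≤a
well minimum = a = 7

7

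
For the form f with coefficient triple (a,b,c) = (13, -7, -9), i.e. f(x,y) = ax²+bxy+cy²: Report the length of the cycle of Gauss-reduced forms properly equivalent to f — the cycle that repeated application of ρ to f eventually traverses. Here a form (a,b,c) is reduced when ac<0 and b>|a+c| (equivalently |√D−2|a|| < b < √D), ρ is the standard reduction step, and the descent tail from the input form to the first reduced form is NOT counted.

D = 517, ⌊√D⌋ = 22
descent: ρ → (-9,7,13)  [lands on river]
river: ρ → (13,19,-3)
river: ρ → (-3,17,19)
river: ρ → (19,21,-1)
river: ρ → (-1,21,19)
river: ρ → (19,17,-3)
river: ρ → (-3,19,13)
river: ρ → (13,7,-9)
river: ρ → (-9,11,11)
river: ρ → (11,11,-9)
ρ-cycle length = 10 (tail of 1 descent step not counted)

10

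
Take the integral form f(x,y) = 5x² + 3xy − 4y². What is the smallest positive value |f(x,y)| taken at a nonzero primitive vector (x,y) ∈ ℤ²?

river: ρ → (-4,5,4)
river: ρ → (4,3,-5)
river: ρ → (-5,7,2)
river: ρ → (2,9,-1)
river: ρ → (-1,9,2)
river: ρ → (2,7,-5)
river: ρ → (-5,3,4)
river: ρ → (4,5,-4)
river: ρ → (-4,3,5)
river: ρ → (5,7,-2)
river: ρ → (-2,9,1)
river: ρ → (1,9,-2)
river: ρ → (-2,7,5)
river: ρ → (5,3,-4)
closes: descent 0, river 14
min |a| on river = 1

1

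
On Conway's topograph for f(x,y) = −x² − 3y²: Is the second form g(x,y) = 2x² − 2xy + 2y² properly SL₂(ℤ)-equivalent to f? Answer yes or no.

D₁ = -12, D₂ = -12
f is negative-definite; reduce −f:
−f: reduced (well bottom): (1,0,3) with a≤c, −a<b≤a
flip sign back: reduced form of f is (-1,0,-3)
g: translate: b→2 (≡-2 mod 4), so (2,-2,2)→(2,2,2)
g: reduced (well bottom): (2,2,2) with a≤c, −a<b≤a
reduced forms (-1, 0, -3) vs (2, 2, 2) ⇒ inequivalent

no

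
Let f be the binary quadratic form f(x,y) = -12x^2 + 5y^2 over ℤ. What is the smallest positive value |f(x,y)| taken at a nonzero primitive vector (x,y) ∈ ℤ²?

descent: ρ → (5,10,-7)  [lands on river]
river: ρ → (-7,4,8)
river: ρ → (8,12,-3)
river: ρ → (-3,12,8)
river: ρ → (8,4,-7)
river: ρ → (-7,10,5)
closes: descent 1, river 6
min |a| on river = 3

3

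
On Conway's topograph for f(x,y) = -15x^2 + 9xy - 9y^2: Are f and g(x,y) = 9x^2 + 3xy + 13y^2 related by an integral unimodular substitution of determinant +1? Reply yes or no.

D₁ = -459, D₂ = -459
f is negative-definite; reduce −f:
−f: flip: (15,-9,9)→(9,9,15)
−f: reduced (well bottom): (9,9,15) with a≤c, −a<b≤a
flip sign back: reduced form of f is (-9,-9,-15)
g: reduced (well bottom): (9,3,13) with a≤c, −a<b≤a
reduced forms (-9, -9, -15) vs (9, 3, 13) ⇒ inequivalent

no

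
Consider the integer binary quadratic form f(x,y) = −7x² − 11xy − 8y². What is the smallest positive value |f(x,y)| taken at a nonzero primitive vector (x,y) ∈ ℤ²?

translate: b→-3 (≡11 mod 14), so (7,11,8)→(7,-3,4)
flip: (7,-3,4)→(4,3,7)
reduced (well bottom): (4,3,7) with a≤c, −a<b≤a
well minimum |f| = |-4| = 4 (negative-definite)

4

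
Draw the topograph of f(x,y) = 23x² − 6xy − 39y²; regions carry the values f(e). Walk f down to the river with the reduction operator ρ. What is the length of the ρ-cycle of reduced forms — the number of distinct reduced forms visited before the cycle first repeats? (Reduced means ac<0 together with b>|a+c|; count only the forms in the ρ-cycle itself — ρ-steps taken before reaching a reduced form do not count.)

D = 3624, ⌊√D⌋ = 60
descent: ρ → (-39,6,23)
descent: ρ → (23,40,-22)  [lands on river]
river: ρ → (-22,48,15)
river: ρ → (15,42,-31)
river: ρ → (-31,20,26)
river: ρ → (26,32,-25)
river: ρ → (-25,18,33)
river: ρ → (33,48,-10)
river: ρ → (-10,52,23)
ρ-cycle length = 8 (tail of 2 descent steps not counted)

8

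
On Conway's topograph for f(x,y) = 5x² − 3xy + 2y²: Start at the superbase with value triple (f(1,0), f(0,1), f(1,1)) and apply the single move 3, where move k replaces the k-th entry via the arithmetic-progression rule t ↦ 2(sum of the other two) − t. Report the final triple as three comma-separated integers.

start (5,2,4) = (f(1,0),f(0,1),f(1,1))
replace slot 3: 2·(5+2) − 4 = 10 → (5,2,10)

5,2,10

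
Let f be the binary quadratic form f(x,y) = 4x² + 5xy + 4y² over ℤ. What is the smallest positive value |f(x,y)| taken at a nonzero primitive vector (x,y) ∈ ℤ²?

translate: b→-3 (≡5 mod 8), so (4,5,4)→(4,-3,3)
flip: (4,-3,3)→(3,3,4)
reduced (well bottom): (3,3,4) with a≤c, −a<b≤a
well minimum = a = 3

3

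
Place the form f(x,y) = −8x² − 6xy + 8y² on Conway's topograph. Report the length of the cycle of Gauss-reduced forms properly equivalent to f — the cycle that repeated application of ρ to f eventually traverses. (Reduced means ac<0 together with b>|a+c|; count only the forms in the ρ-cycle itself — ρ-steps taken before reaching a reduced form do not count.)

D = 292, ⌊√D⌋ = 17
descent: ρ → (8,6,-8)  [lands on river]
river: ρ → (-8,10,6)
river: ρ → (6,14,-4)
river: ρ → (-4,10,12)
river: ρ → (12,14,-2)
river: ρ → (-2,14,12)
river: ρ → (12,10,-4)
river: ρ → (-4,14,6)
river: ρ → (6,10,-8)
river: ρ → (-8,6,8)
river: ρ → (8,10,-6)
river: ρ → (-6,14,4)
river: ρ → (4,10,-12)
river: ρ → (-12,14,2)
river: ρ → (2,14,-12)
river: ρ → (-12,10,4)
river: ρ → (4,14,-6)
river: ρ → (-6,10,8)
ρ-cycle length = 18 (tail of 1 descent step not counted)

18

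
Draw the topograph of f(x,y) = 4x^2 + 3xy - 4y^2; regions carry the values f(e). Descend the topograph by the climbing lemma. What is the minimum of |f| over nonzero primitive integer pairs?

river: ρ → (-4,5,3)
river: ρ → (3,7,-2)
river: ρ → (-2,5,6)
river: ρ → (6,7,-1)
river: ρ → (-1,7,6)
river: ρ → (6,5,-2)
river: ρ → (-2,7,3)
river: ρ → (3,5,-4)
river: ρ → (-4,3,4)
river: ρ → (4,5,-3)
river: ρ → (-3,7,2)
river: ρ → (2,5,-6)
river: ρ → (-6,7,1)
river: ρ → (1,7,-6)
river: ρ → (-6,5,2)
river: ρ → (2,7,-3)
river: ρ → (-3,5,4)
river: ρ → (4,3,-4)
closes: descent 0, river 18
min |a| on river = 1

1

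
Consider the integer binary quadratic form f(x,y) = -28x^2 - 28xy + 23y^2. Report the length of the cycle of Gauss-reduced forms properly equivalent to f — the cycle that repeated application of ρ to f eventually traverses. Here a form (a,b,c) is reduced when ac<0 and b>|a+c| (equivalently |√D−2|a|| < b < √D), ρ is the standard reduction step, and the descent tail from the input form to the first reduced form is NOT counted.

D = 3360, ⌊√D⌋ = 57
descent: ρ → (23,28,-28)  [lands on river]
river: ρ → (-28,28,23)
river: ρ → (23,18,-33)
river: ρ → (-33,48,8)
river: ρ → (8,48,-33)
river: ρ → (-33,18,23)
ρ-cycle length = 6 (tail of 1 descent step not counted)

6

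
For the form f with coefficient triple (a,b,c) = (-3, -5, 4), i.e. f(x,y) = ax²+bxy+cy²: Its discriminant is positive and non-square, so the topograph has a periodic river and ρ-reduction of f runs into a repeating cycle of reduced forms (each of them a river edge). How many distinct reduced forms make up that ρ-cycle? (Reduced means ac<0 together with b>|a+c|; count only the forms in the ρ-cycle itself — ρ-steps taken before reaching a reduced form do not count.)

D = 73, ⌊√D⌋ = 8
descent: ρ → (4,5,-3)  [lands on river]
river: ρ → (-3,7,2)
river: ρ → (2,5,-6)
river: ρ → (-6,7,1)
river: ρ → (1,7,-6)
river: ρ → (-6,5,2)
river: ρ → (2,7,-3)
river: ρ → (-3,5,4)
river: ρ → (4,3,-4)
river: ρ → (-4,5,3)
river: ρ → (3,7,-2)
river: ρ → (-2,5,6)
river: ρ → (6,7,-1)
river: ρ → (-1,7,6)
river: ρ → (6,5,-2)
river: ρ → (-2,7,3)
river: ρ → (3,5,-4)
river: ρ → (-4,3,4)
ρ-cycle length = 18 (tail of 1 descent step not counted)

18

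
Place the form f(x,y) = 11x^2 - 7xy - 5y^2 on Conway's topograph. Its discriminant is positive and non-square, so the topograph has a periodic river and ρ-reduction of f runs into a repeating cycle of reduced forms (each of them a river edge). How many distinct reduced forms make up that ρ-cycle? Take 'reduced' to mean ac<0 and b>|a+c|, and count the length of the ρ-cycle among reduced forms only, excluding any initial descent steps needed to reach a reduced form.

D = 269, ⌊√D⌋ = 16
descent: ρ → (-5,7,11)  [lands on river]
river: ρ → (11,15,-1)
river: ρ → (-1,15,11)
river: ρ → (11,7,-5)
river: ρ → (-5,13,5)
river: ρ → (5,7,-11)
river: ρ → (-11,15,1)
river: ρ → (1,15,-11)
river: ρ → (-11,7,5)
river: ρ → (5,13,-5)
ρ-cycle length = 10 (tail of 1 descent step not counted)

10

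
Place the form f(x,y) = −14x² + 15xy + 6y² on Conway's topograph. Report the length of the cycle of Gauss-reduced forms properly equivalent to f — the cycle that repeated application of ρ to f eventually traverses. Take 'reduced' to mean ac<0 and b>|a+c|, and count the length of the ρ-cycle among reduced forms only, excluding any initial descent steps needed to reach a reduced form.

D = 561, ⌊√D⌋ = 23
river: ρ → (6,21,-5)
river: ρ → (-5,19,10)
river: ρ → (10,21,-3)
river: ρ → (-3,21,10)
river: ρ → (10,19,-5)
river: ρ → (-5,21,6)
river: ρ → (6,15,-14)
river: ρ → (-14,13,7)
river: ρ → (7,15,-12)
river: ρ → (-12,9,10)
river: ρ → (10,11,-11)
river: ρ → (-11,11,10)
river: ρ → (10,9,-12)
river: ρ → (-12,15,7)
river: ρ → (7,13,-14)
river: ρ → (-14,15,6)
ρ-cycle length = 16 (tail of 0 descent steps not counted)

16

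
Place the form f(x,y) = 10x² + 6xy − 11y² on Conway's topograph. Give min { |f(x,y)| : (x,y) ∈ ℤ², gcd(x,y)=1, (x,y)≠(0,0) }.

river: ρ → (-11,16,5)
river: ρ → (5,14,-14)
river: ρ → (-14,14,5)
river: ρ → (5,16,-11)
river: ρ → (-11,6,10)
river: ρ → (10,14,-7)
river: ρ → (-7,14,10)
river: ρ → (10,6,-11)
closes: descent 0, river 8
min |a| on river = 5

5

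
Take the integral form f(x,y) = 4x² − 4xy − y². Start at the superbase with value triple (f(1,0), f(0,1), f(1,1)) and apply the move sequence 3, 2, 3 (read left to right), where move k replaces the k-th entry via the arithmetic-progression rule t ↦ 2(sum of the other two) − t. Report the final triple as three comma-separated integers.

start (4,-1,-1) = (f(1,0),f(0,1),f(1,1))
replace slot 3: 2·(4+(-1)) − (-1) = 7 → (4,-1,7)
replace slot 2: 2·(4+7) − (-1) = 23 → (4,23,7)
replace slot 3: 2·(4+23) − 7 = 47 → (4,23,47)

4,23,47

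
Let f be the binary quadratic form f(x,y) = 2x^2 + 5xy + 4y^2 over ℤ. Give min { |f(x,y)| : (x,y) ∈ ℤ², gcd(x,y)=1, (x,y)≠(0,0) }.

translate: b→1 (≡5 mod 4), so (2,5,4)→(2,1,1)
flip: (2,1,1)→(1,-1,2)
translate: b→1 (≡-1 mod 2), so (1,-1,2)→(1,1,2)
reduced (well bottom): (1,1,2) with a≤c, −a<b≤a
well minimum = a = 1

1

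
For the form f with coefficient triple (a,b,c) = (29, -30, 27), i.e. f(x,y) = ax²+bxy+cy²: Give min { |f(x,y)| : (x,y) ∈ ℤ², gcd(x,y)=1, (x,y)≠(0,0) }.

translate: b→28 (≡-30 mod 58), so (29,-30,27)→(29,28,26)
flip: (29,28,26)→(26,-28,29)
translate: b→24 (≡-28 mod 52), so (26,-28,29)→(26,24,27)
reduced (well bottom): (26,24,27) with a≤c, −a<b≤a
well minimum = a = 26

26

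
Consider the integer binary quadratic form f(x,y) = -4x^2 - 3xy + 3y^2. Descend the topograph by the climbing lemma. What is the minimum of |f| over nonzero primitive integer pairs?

descent: ρ → (3,3,-4)  [lands on river]
river: ρ → (-4,5,2)
river: ρ → (2,7,-1)
river: ρ → (-1,7,2)
river: ρ → (2,5,-4)
river: ρ → (-4,3,3)
closes: descent 1, river 6
min |a| on river = 1

1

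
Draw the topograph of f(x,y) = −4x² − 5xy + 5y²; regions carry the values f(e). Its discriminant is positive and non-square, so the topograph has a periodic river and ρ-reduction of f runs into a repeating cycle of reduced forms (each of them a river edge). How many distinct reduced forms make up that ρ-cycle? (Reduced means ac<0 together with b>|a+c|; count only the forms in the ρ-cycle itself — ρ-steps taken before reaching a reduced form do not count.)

D = 105, ⌊√D⌋ = 10
descent: ρ → (5,5,-4)  [lands on river]
river: ρ → (-4,3,6)
river: ρ → (6,9,-1)
river: ρ → (-1,9,6)
river: ρ → (6,3,-4)
river: ρ → (-4,5,5)
ρ-cycle length = 6 (tail of 1 descent step not counted)

6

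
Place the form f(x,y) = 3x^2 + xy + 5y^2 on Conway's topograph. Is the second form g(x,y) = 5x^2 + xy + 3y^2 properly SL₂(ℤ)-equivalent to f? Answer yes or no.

D₁ = -59, D₂ = -59
f: reduced (well bottom): (3,1,5) with a≤c, −a<b≤a
g: flip: (5,1,3)→(3,-1,5)
g: reduced (well bottom): (3,-1,5) with a≤c, −a<b≤a
reduced forms (3, 1, 5) vs (3, -1, 5) ⇒ inequivalent

no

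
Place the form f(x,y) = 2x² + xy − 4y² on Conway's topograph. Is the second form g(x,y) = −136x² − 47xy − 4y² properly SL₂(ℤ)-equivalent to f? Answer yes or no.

D₁ = 33, D₂ = 33
river cycle of f (length 4): (2, 5, -1), (-1, 5, 2), (2, 3, -3), (-3, 3, 2)
river cycle of g (length 4): (2, 5, -1), (-1, 5, 2), (2, 3, -3), (-3, 3, 2)
cycles coincide ⇒ equivalent

yes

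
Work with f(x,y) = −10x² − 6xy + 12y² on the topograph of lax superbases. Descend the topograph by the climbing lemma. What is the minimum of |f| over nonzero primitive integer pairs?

descent: ρ → (12,6,-10)  [lands on river]
river: ρ → (-10,14,8)
river: ρ → (8,18,-6)
river: ρ → (-6,18,8)
river: ρ → (8,14,-10)
river: ρ → (-10,6,12)
river: ρ → (12,18,-4)
river: ρ → (-4,22,2)
river: ρ → (2,22,-4)
river: ρ → (-4,18,12)
closes: descent 1, river 10
min |a| on river = 2

2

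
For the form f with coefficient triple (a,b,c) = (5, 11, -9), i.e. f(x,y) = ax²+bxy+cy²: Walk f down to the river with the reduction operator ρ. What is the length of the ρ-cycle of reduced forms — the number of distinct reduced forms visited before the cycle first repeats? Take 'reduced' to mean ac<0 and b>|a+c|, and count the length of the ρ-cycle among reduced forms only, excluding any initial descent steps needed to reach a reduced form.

D = 301, ⌊√D⌋ = 17
river: ρ → (-9,7,7)
river: ρ → (7,7,-9)
river: ρ → (-9,11,5)
river: ρ → (5,9,-11)
river: ρ → (-11,13,3)
river: ρ → (3,17,-1)
river: ρ → (-1,17,3)
river: ρ → (3,13,-11)
river: ρ → (-11,9,5)
river: ρ → (5,11,-9)
ρ-cycle length = 10 (tail of 0 descent steps not counted)

10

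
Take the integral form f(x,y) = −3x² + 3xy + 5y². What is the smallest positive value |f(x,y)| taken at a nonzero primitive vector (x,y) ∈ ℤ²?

river: ρ → (5,7,-1)
river: ρ → (-1,7,5)
river: ρ → (5,3,-3)
river: ρ → (-3,3,5)
closes: descent 0, river 4
min |a| on river = 1

1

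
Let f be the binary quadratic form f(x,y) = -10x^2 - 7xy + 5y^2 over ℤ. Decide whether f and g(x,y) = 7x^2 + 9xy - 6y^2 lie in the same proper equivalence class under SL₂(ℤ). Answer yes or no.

D₁ = 249, D₂ = 249
river cycle of f (length 16): (5, 7, -10), (-10, 13, 2), (2, 15, -3), (-3, 15, 2), (2, 13, -10), (-10, 7, 5), (5, 13, -4), (-4, 11, 8), (8, 5, -7), (-7, 9, 6), … (6 more)
river cycle of g (length 16): (-6, 15, 1), (1, 15, -6), (-6, 9, 7), (7, 5, -8), (-8, 11, 4), (4, 13, -5), (-5, 7, 10), (10, 13, -2), (-2, 15, 3), (3, 15, -2), … (6 more)
cycles differ ⇒ inequivalent

no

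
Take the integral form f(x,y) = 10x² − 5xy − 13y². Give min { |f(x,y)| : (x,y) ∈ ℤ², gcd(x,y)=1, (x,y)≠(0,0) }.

descent: ρ → (-13,5,10)  [lands on river]
river: ρ → (10,15,-8)
river: ρ → (-8,17,8)
river: ρ → (8,15,-10)
river: ρ → (-10,5,13)
river: ρ → (13,21,-2)
river: ρ → (-2,23,2)
river: ρ → (2,21,-13)
closes: descent 1, river 8
min |a| on river = 2

2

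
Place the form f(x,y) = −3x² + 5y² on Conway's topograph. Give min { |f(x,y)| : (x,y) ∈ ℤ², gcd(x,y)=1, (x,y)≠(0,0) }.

descent: ρ → (5,0,-3)
descent: ρ → (-3,6,2)  [lands on river]
river: ρ → (2,6,-3)
closes: descent 2, river 2
min |a| on river = 2

2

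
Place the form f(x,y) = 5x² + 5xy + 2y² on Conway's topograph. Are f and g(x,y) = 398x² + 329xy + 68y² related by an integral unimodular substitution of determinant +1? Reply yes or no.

D₁ = -15, D₂ = -15
f: flip: (5,5,2)→(2,-5,5)
f: translate: b→-1 (≡-5 mod 4), so (2,-5,5)→(2,-1,2)
f: flip: (2,-1,2)→(2,1,2)
f: reduced (well bottom): (2,1,2) with a≤c, −a<b≤a
g: flip: (398,329,68)→(68,-329,398)
g: translate: b→-57 (≡-329 mod 136), so (68,-329,398)→(68,-57,12)
g: flip: (68,-57,12)→(12,57,68)
g: translate: b→9 (≡57 mod 24), so (12,57,68)→(12,9,2)
g: flip: (12,9,2)→(2,-9,12)
g: translate: b→-1 (≡-9 mod 4), so (2,-9,12)→(2,-1,2)
g: flip: (2,-1,2)→(2,1,2)
g: reduced (well bottom): (2,1,2) with a≤c, −a<b≤a
reduced forms (2, 1, 2) vs (2, 1, 2) ⇒ equivalent

yes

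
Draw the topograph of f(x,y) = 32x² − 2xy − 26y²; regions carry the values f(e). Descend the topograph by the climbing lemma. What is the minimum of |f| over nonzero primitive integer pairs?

descent: ρ → (-26,54,4)  [lands on river]
river: ρ → (4,50,-52)
river: ρ → (-52,54,2)
river: ρ → (2,54,-52)
river: ρ → (-52,50,4)
river: ρ → (4,54,-26)
river: ρ → (-26,50,8)
river: ρ → (8,46,-38)
river: ρ → (-38,30,16)
river: ρ → (16,34,-34)
river: ρ → (-34,34,16)
river: ρ → (16,30,-38)
river: ρ → (-38,46,8)
river: ρ → (8,50,-26)
closes: descent 1, river 14
min |a| on river = 2

2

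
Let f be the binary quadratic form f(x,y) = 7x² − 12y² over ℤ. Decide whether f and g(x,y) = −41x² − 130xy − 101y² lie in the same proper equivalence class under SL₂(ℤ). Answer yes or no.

D₁ = 336, D₂ = 336
river cycle of f (length 4): (7, 14, -5), (-5, 16, 4), (4, 16, -5), (-5, 14, 7)
river cycle of g (length 4): (7, 14, -5), (-5, 16, 4), (4, 16, -5), (-5, 14, 7)
cycles coincide ⇒ equivalent

yes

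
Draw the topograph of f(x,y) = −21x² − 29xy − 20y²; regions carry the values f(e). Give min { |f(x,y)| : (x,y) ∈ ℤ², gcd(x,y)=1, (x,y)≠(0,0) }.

translate: b→-13 (≡29 mod 42), so (21,29,20)→(21,-13,12)
flip: (21,-13,12)→(12,13,21)
translate: b→-11 (≡13 mod 24), so (12,13,21)→(12,-11,20)
reduced (well bottom): (12,-11,20) with a≤c, −a<b≤a
well minimum |f| = |-12| = 12 (negative-definite)

12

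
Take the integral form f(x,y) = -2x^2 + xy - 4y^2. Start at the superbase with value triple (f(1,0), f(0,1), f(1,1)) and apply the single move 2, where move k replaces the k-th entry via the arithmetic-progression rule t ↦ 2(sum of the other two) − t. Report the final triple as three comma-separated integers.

start (-2,-4,-5) = (f(1,0),f(0,1),f(1,1))
replace slot 2: 2·((-2)+(-5)) − (-4) = -10 → (-2,-10,-5)

-2,-10,-5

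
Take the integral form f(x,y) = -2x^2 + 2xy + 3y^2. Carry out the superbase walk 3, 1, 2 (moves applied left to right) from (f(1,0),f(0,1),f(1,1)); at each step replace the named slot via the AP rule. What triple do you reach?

start (-2,3,3) = (f(1,0),f(0,1),f(1,1))
replace slot 3: 2·((-2)+3) − 3 = -1 → (-2,3,-1)
replace slot 1: 2·(3+(-1)) − (-2) = 6 → (6,3,-1)
replace slot 2: 2·(6+(-1)) − 3 = 7 → (6,7,-1)

6,7,-1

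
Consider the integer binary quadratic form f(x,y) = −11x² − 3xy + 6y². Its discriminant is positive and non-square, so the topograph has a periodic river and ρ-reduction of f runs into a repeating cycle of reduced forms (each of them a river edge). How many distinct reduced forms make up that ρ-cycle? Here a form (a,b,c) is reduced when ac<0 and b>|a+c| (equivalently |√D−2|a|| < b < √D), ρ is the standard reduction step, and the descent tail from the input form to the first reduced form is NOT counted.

D = 273, ⌊√D⌋ = 16
descent: ρ → (6,15,-2)  [lands on river]
river: ρ → (-2,13,13)
river: ρ → (13,13,-2)
river: ρ → (-2,15,6)
river: ρ → (6,9,-8)
river: ρ → (-8,7,7)
river: ρ → (7,7,-8)
river: ρ → (-8,9,6)
ρ-cycle length = 8 (tail of 1 descent step not counted)

8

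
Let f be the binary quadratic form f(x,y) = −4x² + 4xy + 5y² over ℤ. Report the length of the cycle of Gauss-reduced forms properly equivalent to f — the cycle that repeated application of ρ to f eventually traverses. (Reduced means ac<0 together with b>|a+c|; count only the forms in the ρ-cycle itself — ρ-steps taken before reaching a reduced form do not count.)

D = 96, ⌊√D⌋ = 9
river: ρ → (5,6,-3)
river: ρ → (-3,6,5)
river: ρ → (5,4,-4)
river: ρ → (-4,4,5)
ρ-cycle length = 4 (tail of 0 descent steps not counted)

4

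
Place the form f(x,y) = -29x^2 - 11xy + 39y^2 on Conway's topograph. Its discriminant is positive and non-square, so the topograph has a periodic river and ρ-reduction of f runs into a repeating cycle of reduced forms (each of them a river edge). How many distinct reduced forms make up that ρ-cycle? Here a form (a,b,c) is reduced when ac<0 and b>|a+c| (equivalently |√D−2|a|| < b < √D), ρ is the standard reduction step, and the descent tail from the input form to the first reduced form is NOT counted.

D = 4645, ⌊√D⌋ = 68
descent: ρ → (39,11,-29)  [lands on river]
river: ρ → (-29,47,21)
river: ρ → (21,37,-39)
river: ρ → (-39,41,19)
river: ρ → (19,35,-45)
river: ρ → (-45,55,9)
river: ρ → (9,53,-51)
river: ρ → (-51,49,11)
river: ρ → (11,61,-21)
river: ρ → (-21,65,5)
river: ρ → (5,65,-21)
river: ρ → (-21,61,11)
river: ρ → (11,49,-51)
river: ρ → (-51,53,9)
river: ρ → (9,55,-45)
river: ρ → (-45,35,19)
river: ρ → (19,41,-39)
river: ρ → (-39,37,21)
river: ρ → (21,47,-29)
river: ρ → (-29,11,39)
river: ρ → (39,67,-1)
river: ρ → (-1,67,39)
ρ-cycle length = 22 (tail of 1 descent step not counted)

22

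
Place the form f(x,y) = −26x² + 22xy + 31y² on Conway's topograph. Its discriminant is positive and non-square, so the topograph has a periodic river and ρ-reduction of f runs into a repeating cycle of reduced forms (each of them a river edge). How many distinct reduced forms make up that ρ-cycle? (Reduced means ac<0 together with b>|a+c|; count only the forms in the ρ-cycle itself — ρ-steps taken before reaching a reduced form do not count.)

D = 3708, ⌊√D⌋ = 60
river: ρ → (31,40,-17)
river: ρ → (-17,28,43)
river: ρ → (43,58,-2)
river: ρ → (-2,58,43)
river: ρ → (43,28,-17)
river: ρ → (-17,40,31)
river: ρ → (31,22,-26)
river: ρ → (-26,30,27)
river: ρ → (27,24,-29)
river: ρ → (-29,34,22)
river: ρ → (22,54,-9)
river: ρ → (-9,54,22)
river: ρ → (22,34,-29)
river: ρ → (-29,24,27)
river: ρ → (27,30,-26)
river: ρ → (-26,22,31)
ρ-cycle length = 16 (tail of 0 descent steps not counted)

16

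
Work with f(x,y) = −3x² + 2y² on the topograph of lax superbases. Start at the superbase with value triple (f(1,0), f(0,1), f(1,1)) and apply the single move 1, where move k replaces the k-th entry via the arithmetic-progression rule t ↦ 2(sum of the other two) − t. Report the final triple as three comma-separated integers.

start (-3,2,-1) = (f(1,0),f(0,1),f(1,1))
replace slot 1: 2·(2+(-1)) − (-3) = 5 → (5,2,-1)

5,2,-1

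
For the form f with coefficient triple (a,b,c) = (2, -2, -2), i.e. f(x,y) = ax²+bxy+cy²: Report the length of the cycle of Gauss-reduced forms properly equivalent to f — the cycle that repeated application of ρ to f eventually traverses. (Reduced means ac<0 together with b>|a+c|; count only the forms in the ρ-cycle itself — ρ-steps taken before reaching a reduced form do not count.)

D = 20, ⌊√D⌋ = 4
descent: ρ → (-2,2,2)  [lands on river]
river: ρ → (2,2,-2)
ρ-cycle length = 2 (tail of 1 descent step not counted)

2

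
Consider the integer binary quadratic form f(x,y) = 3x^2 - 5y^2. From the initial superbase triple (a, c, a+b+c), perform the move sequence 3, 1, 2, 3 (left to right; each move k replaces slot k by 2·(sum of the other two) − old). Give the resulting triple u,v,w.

start (3,-5,-2) = (f(1,0),f(0,1),f(1,1))
replace slot 3: 2·(3+(-5)) − (-2) = -2 → (3,-5,-2)
replace slot 1: 2·((-5)+(-2)) − 3 = -17 → (-17,-5,-2)
replace slot 2: 2·((-17)+(-2)) − (-5) = -33 → (-17,-33,-2)
replace slot 3: 2·((-17)+(-33)) − (-2) = -98 → (-17,-33,-98)

-17,-33,-98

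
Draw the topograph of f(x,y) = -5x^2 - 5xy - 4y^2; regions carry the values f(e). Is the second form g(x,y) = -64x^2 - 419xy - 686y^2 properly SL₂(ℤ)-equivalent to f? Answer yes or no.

D₁ = -55, D₂ = -55
f is negative-definite; reduce −f:
−f: flip: (5,5,4)→(4,-5,5)
−f: translate: b→3 (≡-5 mod 8), so (4,-5,5)→(4,3,4)
−f: reduced (well bottom): (4,3,4) with a≤c, −a<b≤a
flip sign back: reduced form of f is (-4,-3,-4)
g is negative-definite; reduce −g:
−g: translate: b→35 (≡419 mod 128), so (64,419,686)→(64,35,5)
−g: flip: (64,35,5)→(5,-35,64)
−g: translate: b→5 (≡-35 mod 10), so (5,-35,64)→(5,5,4)
−g: flip: (5,5,4)→(4,-5,5)
−g: translate: b→3 (≡-5 mod 8), so (4,-5,5)→(4,3,4)
−g: reduced (well bottom): (4,3,4) with a≤c, −a<b≤a
flip sign back: reduced form of g is (-4,-3,-4)
reduced forms (-4, -3, -4) vs (-4, -3, -4) ⇒ equivalent

yes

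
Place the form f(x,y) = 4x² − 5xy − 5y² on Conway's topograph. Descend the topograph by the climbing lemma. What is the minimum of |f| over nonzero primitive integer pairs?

descent: ρ → (-5,5,4)  [lands on river]
river: ρ → (4,3,-6)
river: ρ → (-6,9,1)
river: ρ → (1,9,-6)
river: ρ → (-6,3,4)
river: ρ → (4,5,-5)
closes: descent 1, river 6
min |a| on river = 1

1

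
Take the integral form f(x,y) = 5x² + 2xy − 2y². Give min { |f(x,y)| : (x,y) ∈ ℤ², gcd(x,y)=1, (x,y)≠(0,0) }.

descent: ρ → (-2,6,1)  [lands on river]
river: ρ → (1,6,-2)
closes: descent 1, river 2
min |a| on river = 1

1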